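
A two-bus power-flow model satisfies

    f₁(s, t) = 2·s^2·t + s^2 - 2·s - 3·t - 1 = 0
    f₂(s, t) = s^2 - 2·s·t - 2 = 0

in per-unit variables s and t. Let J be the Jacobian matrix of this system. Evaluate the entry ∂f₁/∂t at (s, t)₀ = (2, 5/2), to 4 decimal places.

∂f₁/∂t = 2·s^2 - 3.
At (2, 5/2) this is 5.0000.

5.0000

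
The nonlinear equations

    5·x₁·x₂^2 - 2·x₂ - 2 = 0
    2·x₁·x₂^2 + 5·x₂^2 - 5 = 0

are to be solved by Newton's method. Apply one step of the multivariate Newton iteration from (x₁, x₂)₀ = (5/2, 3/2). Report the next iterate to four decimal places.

(2.0921, 0.9778)

At (5/2, 3/2): F = (23.1250, 17.5000).
Jacobian J = [[5·x₂^2, 10·x₁·x₂ - 2], [2·x₂^2, 4·x₁·x₂ + 10·x₂]].
At the point, J = [[11.2500, 35.5000], [4.5000, 30.0000]] (det J = 177.7500).
Solving J·Δ = −F gives Δ = (-0.4079, -0.5222).
Then the next iterate is (x₁, x₂)₁ = (2.0921, 0.9778).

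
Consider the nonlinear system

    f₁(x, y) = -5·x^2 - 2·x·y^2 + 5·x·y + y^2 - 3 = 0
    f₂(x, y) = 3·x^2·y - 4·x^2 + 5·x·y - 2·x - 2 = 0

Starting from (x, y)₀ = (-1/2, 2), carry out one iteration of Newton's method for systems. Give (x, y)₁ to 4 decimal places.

(0.2169, 1.3149)

At (-1/2, 2): F = (-1.2500, -5.5000).
Jacobian J = [[-10·x - 2·y^2 + 5·y, -4·x·y + 5·x + 2·y], [6·x·y - 8·x + 5·y - 2, 3·x^2 + 5·x]].
At the point, J = [[7.0000, 5.5000], [6.0000, -1.7500]] (det J = -45.2500).
Solving J·Δ = −F gives Δ = (0.7169, -0.6851).
Then the next iterate is (x, y)₁ = (0.2169, 1.3149).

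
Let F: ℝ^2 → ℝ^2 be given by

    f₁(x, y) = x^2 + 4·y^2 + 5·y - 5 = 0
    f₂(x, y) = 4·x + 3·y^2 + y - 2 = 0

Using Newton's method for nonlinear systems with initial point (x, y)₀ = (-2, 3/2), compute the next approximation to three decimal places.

At (-2, 3/2): F = (15.500, -1.750).
Jacobian J = [[2·x, 8·y + 5], [4, 6·y + 1]].
At the point, J = [[-4.000, 17.000], [4.000, 10.000]] (det J = -108.000).
Solving J·Δ = −F gives Δ = (1.711, -0.509).
Then the next iterate is (x, y)₁ = (-0.289, 0.991).

(-0.289, 0.991)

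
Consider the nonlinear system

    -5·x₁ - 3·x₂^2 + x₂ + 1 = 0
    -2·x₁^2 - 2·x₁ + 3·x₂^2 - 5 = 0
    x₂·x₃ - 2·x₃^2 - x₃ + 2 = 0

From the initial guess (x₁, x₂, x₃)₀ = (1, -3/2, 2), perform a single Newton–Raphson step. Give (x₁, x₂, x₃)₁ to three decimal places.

(-0.264, -0.907, 1.065)

At (1, -3/2, 2): F = (-12.250, -2.250, -11.000).
Jacobian J = [[-5, -6·x₂ + 1, 0], [-4·x₁ - 2, 6·x₂, 0], [0, x₃, x₂ - 4·x₃ - 1]].
At the point, J = [[-5.000, 10.000, 0.000], [-6.000, -9.000, 0.000], [0.000, 2.000, -10.500]] (det J = -1102.500).
Solving J·Δ = −F gives Δ = (-1.264, 0.593, -0.935).
Then the next iterate is (x₁, x₂, x₃)₁ = (-0.264, -0.907, 1.065).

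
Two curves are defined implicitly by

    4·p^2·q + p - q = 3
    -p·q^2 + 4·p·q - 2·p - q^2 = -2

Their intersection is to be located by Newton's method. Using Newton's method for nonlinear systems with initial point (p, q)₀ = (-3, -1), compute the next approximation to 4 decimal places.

At (-3, -1): F = (-41.0000, 22.0000).
Jacobian J = [[8·p·q + 1, 4·p^2 - 1], [-q^2 + 4·q - 2, -2·p·q + 4·p - 2·q]].
At the point, J = [[25.0000, 35.0000], [-7.0000, -16.0000]] (det J = -155.0000).
Solving J·Δ = −F gives Δ = (-0.7355, 1.6968).
Then the next iterate is (p, q)₁ = (-3.7355, 0.6968).

(-3.7355, 0.6968)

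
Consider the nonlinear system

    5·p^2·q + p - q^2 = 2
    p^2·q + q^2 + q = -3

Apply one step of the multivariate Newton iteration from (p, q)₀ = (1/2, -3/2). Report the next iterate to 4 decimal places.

At (1/2, -3/2): F = (-5.6250, 3.3750).
Jacobian J = [[10·p·q + 1, 5·p^2 - 2·q], [2·p·q, p^2 + 2·q + 1]].
At the point, J = [[-6.5000, 4.2500], [-1.5000, -1.7500]] (det J = 17.7500).
Solving J·Δ = −F gives Δ = (0.2535, 1.7113).
Then the next iterate is (p, q)₁ = (0.7535, 0.2113).

(0.7535, 0.2113)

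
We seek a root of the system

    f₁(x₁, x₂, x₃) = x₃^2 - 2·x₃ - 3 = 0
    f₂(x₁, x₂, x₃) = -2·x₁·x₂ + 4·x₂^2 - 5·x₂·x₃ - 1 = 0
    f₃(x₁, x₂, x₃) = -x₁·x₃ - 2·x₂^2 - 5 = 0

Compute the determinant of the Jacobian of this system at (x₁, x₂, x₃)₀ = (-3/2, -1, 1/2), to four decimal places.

-4.2500

J = [[0, 0, 2·x₃ - 2], [-2·x₂, -2·x₁ + 8·x₂ - 5·x₃, -5·x₂], [-x₃, -4·x₂, -x₁]].
At the point, J = [[0.0000, 0.0000, -1.0000], [2.0000, -7.5000, 5.0000], [-0.5000, 4.0000, 1.5000]].
det J = -4.2500.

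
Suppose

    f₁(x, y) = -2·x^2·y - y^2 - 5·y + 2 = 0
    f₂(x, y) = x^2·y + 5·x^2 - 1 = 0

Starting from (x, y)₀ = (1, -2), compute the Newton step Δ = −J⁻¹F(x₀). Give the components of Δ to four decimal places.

(-0.6923, 2.1538)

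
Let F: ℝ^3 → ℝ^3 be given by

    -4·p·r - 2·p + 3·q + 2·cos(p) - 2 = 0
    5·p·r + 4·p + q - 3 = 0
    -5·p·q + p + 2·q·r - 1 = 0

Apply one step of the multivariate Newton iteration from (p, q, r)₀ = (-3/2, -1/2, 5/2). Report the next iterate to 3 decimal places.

(0.799, -0.339, 3.813)

At (-3/2, -1/2, 5/2): F = (14.64147, -28.250, -8.750).
Jacobian J = [[-4·r - 2·sin(p) - 2, 3, -4·p], [5·r + 4, 1, 5·p], [-5·q + 1, -5·p + 2·r, 2·q]].
At the point, J = [[-10.00501, 3.000, 6.000], [16.500, 1.000, -7.500], [3.500, 12.500, -1.000]] (det J = 259.28532).
Solving J·Δ = −F gives Δ = (2.299, 0.161, 1.313).
Then the next iterate is (p, q, r)₁ = (0.799, -0.339, 3.813).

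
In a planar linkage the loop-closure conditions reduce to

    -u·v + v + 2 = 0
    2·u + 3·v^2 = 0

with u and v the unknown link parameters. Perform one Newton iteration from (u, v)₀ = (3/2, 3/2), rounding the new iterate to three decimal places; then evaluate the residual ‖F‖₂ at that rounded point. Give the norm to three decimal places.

5.902

At (3/2, 3/2): F = (1.250, 9.750).
Jacobian J = [[-v, -u + 1], [2, 6·v]].
At the point, J = [[-1.500, -0.500], [2.000, 9.000]] (det J = -12.500).
Solving J·Δ = −F gives Δ = (1.290, -1.370).
Then the next iterate is (u, v)₁ = (2.790, 0.130).
Re-evaluating at (2.790, 0.130): F = (1.76730, 5.63070), so ‖F‖₂ = 5.902.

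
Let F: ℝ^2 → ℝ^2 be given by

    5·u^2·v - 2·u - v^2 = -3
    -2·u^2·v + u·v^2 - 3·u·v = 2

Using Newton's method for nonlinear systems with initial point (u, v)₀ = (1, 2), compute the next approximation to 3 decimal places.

(1.125, -7.250)

At (1, 2): F = (7.000, -8.000).
Jacobian J = [[10·u·v - 2, 5·u^2 - 2·v], [-4·u·v + v^2 - 3·v, -2·u^2 + 2·u·v - 3·u]].
At the point, J = [[18.000, 1.000], [-10.000, -1.000]] (det J = -8.000).
Solving J·Δ = −F gives Δ = (0.125, -9.250).
Then the next iterate is (u, v)₁ = (1.125, -7.250).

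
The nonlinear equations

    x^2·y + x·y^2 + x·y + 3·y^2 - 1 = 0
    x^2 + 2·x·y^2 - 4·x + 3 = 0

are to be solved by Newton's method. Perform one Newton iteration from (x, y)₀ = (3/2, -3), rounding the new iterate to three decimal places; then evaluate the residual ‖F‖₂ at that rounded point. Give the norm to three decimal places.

10.237

At (3/2, -3): F = (28.250, 26.250).
Jacobian J = [[2·x·y + y^2 + y, x^2 + 2·x·y + x + 6·y], [2·x + 2·y^2 - 4, 4·x·y]].
At the point, J = [[-3.000, -23.250], [17.000, -18.000]] (det J = 449.250).
Solving J·Δ = −F gives Δ = (-0.227, 1.244).
Then the next iterate is (x, y)₁ = (1.273, -1.756).
Re-evaluating at (1.273, -1.756): F = (7.09491, 7.37921), so ‖F‖₂ = 10.237.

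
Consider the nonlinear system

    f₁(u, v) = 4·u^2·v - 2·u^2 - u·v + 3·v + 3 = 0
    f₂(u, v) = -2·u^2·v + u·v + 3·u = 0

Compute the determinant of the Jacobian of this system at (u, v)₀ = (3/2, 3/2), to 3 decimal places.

15.750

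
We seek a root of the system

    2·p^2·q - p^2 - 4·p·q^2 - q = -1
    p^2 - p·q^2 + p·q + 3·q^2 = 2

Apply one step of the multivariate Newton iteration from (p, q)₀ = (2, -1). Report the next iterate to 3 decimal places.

At (2, -1): F = (-18.000, 1.000).
Jacobian J = [[4·p·q - 2·p - 4·q^2, 2·p^2 - 8·p·q - 1], [2·p - q^2 + q, -2·p·q + p + 6·q]].
At the point, J = [[-16.000, 23.000], [2.000, 0.000]] (det J = -46.000).
Solving J·Δ = −F gives Δ = (-0.500, 0.435).
Then the next iterate is (p, q)₁ = (1.500, -0.565).

(1.500, -0.565)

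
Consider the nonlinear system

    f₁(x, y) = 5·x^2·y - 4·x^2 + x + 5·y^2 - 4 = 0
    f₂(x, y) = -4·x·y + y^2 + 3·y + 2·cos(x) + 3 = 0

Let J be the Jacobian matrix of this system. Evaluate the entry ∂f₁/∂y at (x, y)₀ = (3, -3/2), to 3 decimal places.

30.000

∂f₁/∂y = 5·x^2 + 10·y.
At (3, -3/2) this is 30.000.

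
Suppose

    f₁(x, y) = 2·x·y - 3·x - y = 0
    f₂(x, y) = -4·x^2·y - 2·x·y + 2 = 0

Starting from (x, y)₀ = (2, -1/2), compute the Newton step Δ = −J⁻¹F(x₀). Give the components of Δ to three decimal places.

At (2, -1/2): F = (-7.500, 12.000).
Jacobian J = [[2·y - 3, 2·x - 1], [-8·x·y - 2·y, -4·x^2 - 2·x]].
At the point, J = [[-4.000, 3.000], [9.000, -20.000]] (det J = 53.000).
Solving J·Δ = −F gives Δ = (-2.151, -0.368).

(-2.151, -0.368)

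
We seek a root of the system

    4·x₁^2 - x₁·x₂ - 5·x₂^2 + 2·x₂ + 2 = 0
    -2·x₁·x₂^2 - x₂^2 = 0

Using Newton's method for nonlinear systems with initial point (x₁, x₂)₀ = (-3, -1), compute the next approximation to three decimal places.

(-1.635, -0.773)

At (-3, -1): F = (28.000, 5.000).
Jacobian J = [[8·x₁ - x₂, -x₁ - 10·x₂ + 2], [-2·x₂^2, -4·x₁·x₂ - 2·x₂]].
At the point, J = [[-23.000, 15.000], [-2.000, -10.000]] (det J = 260.000).
Solving J·Δ = −F gives Δ = (1.365, 0.227).
Then the next iterate is (x₁, x₂)₁ = (-1.635, -0.773).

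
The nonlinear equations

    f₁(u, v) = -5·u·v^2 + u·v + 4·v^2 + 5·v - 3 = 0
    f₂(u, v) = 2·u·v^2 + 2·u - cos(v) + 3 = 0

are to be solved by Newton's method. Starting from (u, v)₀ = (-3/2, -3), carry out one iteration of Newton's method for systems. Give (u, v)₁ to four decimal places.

At (-3/2, -3): F = (90.0000, -26.010008).
Jacobian J = [[-5·v^2 + v, -10·u·v + u + 8·v + 5], [2·v^2 + 2, 4·u·v + sin(v)]].
At the point, J = [[-48.0000, -65.5000], [20.0000, 17.858880]] (det J = 452.773760).
Solving J·Δ = −F gives Δ = (0.2128, 1.2181).
Then the next iterate is (u, v)₁ = (-1.2872, -1.7819).

(-1.2872, -1.7819)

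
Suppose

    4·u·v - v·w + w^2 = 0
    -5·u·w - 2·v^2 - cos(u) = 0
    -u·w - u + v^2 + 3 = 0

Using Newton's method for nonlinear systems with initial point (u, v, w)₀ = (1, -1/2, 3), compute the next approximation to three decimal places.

(0.742, 1.471, 1.310)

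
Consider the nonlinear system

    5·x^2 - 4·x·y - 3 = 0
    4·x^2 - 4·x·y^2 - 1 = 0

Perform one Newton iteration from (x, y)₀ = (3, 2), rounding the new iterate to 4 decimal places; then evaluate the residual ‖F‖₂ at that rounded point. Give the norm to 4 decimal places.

At (3, 2): F = (18.0000, -13.0000).
Jacobian J = [[10·x - 4·y, -4·x], [8·x - 4·y^2, -8·x·y]].
At the point, J = [[22.0000, -12.0000], [8.0000, -48.0000]] (det J = -960.0000).
Solving J·Δ = −F gives Δ = (-1.0625, -0.4479).
Then the next iterate is (x, y)₁ = (1.9375, 1.5521).
Re-evaluating at (1.9375, 1.5521): F = (3.740756, -4.654237), so ‖F‖₂ = 5.9712.

5.9712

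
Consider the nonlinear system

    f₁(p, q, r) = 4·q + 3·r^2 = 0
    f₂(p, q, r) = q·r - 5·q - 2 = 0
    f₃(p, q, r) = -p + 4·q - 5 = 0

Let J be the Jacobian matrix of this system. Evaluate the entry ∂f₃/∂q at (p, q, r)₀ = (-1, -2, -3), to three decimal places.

4.000

∂f₃/∂q = 4.
At (-1, -2, -3) this is 4.000.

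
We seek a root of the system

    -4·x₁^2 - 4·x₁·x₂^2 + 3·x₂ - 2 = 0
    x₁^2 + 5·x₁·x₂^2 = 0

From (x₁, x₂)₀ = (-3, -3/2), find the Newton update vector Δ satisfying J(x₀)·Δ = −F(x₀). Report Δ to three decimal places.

At (-3, -3/2): F = (-15.500, -24.750).
Jacobian J = [[-8·x₁ - 4·x₂^2, -8·x₁·x₂ + 3], [2·x₁ + 5·x₂^2, 10·x₁·x₂]].
At the point, J = [[15.000, -33.000], [5.250, 45.000]] (det J = 848.250).
Solving J·Δ = −F gives Δ = (1.785, 0.342).

(1.785, 0.342)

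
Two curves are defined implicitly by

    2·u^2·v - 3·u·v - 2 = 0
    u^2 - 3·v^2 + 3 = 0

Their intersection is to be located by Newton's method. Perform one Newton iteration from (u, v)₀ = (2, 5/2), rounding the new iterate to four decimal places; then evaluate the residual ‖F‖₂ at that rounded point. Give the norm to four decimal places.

At (2, 5/2): F = (3.0000, -11.7500).
Jacobian J = [[4·u·v - 3·v, 2·u^2 - 3·u], [2·u, -6·v]].
At the point, J = [[12.5000, 2.0000], [4.0000, -15.0000]] (det J = -195.5000).
Solving J·Δ = −F gives Δ = (-0.1100, -0.8127).
Then the next iterate is (u, v)₁ = (1.8900, 1.6873).
Re-evaluating at (1.8900, 1.6873): F = (0.487418, -1.968844), so ‖F‖₂ = 2.0283.

2.0283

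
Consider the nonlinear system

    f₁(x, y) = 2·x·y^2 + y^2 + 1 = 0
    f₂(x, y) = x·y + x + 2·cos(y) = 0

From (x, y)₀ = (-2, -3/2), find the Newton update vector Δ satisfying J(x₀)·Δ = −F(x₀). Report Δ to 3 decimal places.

(2.288, -0.505)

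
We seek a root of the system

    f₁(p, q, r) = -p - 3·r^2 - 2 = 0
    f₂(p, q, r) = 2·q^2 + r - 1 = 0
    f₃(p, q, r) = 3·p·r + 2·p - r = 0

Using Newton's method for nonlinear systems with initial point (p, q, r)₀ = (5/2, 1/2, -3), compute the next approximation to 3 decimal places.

At (5/2, 1/2, -3): F = (-31.500, -3.500, -14.500).
Jacobian J = [[-1, 0, -6·r], [0, 4·q, 1], [3·r + 2, 0, 3·p - 1]].
At the point, J = [[-1.000, 0.000, 18.000], [0.000, 2.000, 1.000], [-7.000, 0.000, 6.500]] (det J = 239.000).
Solving J·Δ = −F gives Δ = (-0.471, 0.888, 1.724).
Then the next iterate is (p, q, r)₁ = (2.029, 1.388, -1.276).

(2.029, 1.388, -1.276)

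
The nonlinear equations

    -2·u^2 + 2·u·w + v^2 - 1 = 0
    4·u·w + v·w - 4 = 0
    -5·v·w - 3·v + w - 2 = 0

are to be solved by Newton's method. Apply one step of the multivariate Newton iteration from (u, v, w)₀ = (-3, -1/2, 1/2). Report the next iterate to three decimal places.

(-1.618, -0.658, -0.105)

At (-3, -1/2, 1/2): F = (-21.750, -10.250, 1.250).
Jacobian J = [[-4·u + 2·w, 2·v, 2·u], [4·w, w, 4·u + v], [0, -5·w - 3, -5·v + 1]].
At the point, J = [[13.000, -1.000, -6.000], [2.000, 0.500, -12.500], [0.000, -5.500, 3.500]] (det J = -798.000).
Solving J·Δ = −F gives Δ = (1.382, -0.158, -0.605).
Then the next iterate is (u, v, w)₁ = (-1.618, -0.658, -0.105).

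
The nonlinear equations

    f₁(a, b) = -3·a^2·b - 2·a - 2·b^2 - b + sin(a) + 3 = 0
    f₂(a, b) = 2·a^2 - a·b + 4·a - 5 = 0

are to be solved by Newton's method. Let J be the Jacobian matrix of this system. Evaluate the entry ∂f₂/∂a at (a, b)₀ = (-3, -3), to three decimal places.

∂f₂/∂a = 4·a - b + 4.
At (-3, -3) this is -5.000.

-5.000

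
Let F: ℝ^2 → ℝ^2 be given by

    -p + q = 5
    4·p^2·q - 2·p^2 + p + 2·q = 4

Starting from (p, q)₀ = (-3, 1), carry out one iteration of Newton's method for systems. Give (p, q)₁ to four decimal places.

(-4.8889, 0.1111)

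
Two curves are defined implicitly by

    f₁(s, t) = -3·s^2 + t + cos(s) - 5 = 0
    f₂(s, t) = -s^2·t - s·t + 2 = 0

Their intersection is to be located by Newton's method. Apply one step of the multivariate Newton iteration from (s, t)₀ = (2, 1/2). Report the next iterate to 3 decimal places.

(0.718, 0.867)

At (2, 1/2): F = (-16.91615, -1.000).
Jacobian J = [[-6·s - sin(s), 1], [-2·s·t - t, -s^2 - s]].
At the point, J = [[-12.90930, 1.000], [-2.500, -6.000]] (det J = 79.95578).
Solving J·Δ = −F gives Δ = (-1.282, 0.367).
Then the next iterate is (s, t)₁ = (0.718, 0.867).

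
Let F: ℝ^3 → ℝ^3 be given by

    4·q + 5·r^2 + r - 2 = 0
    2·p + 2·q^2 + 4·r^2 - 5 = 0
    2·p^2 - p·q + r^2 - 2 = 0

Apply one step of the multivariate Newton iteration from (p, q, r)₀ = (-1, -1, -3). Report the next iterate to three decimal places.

At (-1, -1, -3): F = (36.000, 31.000, 8.000).
Jacobian J = [[0, 4, 10·r + 1], [2, 4·q, 8·r], [4·p - q, -p, 2·r]].
At the point, J = [[0.000, 4.000, -29.000], [2.000, -4.000, -24.000], [-3.000, 1.000, -6.000]] (det J = 626.000).
Solving J·Δ = −F gives Δ = (0.196, 0.219, 1.272).
Then the next iterate is (p, q, r)₁ = (-0.804, -0.781, -1.728).

(-0.804, -0.781, -1.728)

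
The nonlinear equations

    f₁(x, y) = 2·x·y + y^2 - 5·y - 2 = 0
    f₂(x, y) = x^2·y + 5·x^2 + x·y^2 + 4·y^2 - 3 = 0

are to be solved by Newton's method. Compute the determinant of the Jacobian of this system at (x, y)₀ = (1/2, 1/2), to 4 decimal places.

22.0000

J = [[2·y, 2·x + 2·y - 5], [2·x·y + 10·x + y^2, x^2 + 2·x·y + 8·y]].
At the point, J = [[1.0000, -3.0000], [5.7500, 4.7500]].
det J = 22.0000.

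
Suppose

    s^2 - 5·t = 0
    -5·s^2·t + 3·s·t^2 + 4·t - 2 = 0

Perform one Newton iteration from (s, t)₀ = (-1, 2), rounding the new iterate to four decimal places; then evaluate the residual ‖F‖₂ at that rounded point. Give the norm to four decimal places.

3.1725

At (-1, 2): F = (-9.0000, -16.0000).
Jacobian J = [[2·s, -5], [-10·s·t + 3·t^2, -5·s^2 + 6·s·t + 4]].
At the point, J = [[-2.0000, -5.0000], [32.0000, -13.0000]] (det J = 186.0000).
Solving J·Δ = −F gives Δ = (-0.1989, -1.7204).
Then the next iterate is (s, t)₁ = (-1.1989, 0.2796).
Re-evaluating at (-1.1989, 0.2796): F = (0.039361, -3.172207), so ‖F‖₂ = 3.1725.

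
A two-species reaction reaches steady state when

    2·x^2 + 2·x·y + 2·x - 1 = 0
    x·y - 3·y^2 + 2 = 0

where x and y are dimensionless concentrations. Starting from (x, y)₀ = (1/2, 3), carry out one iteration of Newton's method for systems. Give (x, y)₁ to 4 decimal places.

(0.2879, 1.6208)

At (1/2, 3): F = (3.5000, -23.5000).
Jacobian J = [[4·x + 2·y + 2, 2·x], [y, x - 6·y]].
At the point, J = [[10.0000, 1.0000], [3.0000, -17.5000]] (det J = -178.0000).
Solving J·Δ = −F gives Δ = (-0.2121, -1.3792).
Then the next iterate is (x, y)₁ = (0.2879, 1.6208).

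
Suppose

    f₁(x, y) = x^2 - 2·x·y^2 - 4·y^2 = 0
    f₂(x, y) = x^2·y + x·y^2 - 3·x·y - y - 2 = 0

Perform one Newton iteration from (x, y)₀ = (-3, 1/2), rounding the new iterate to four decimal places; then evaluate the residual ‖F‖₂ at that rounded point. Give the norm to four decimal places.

2.1872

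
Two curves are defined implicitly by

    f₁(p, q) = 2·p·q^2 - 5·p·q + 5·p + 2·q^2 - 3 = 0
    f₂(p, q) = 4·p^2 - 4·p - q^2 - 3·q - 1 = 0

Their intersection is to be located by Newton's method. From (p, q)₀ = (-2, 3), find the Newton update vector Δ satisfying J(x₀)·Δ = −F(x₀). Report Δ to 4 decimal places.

(0.1696, 0.1786)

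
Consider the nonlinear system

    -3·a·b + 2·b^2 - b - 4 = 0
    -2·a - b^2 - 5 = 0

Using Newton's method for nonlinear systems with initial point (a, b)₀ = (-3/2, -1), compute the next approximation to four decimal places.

At (-3/2, -1): F = (-5.5000, -3.0000).
Jacobian J = [[-3·b, -3·a + 4·b - 1], [-2, -2·b]].
At the point, J = [[3.0000, -0.5000], [-2.0000, 2.0000]] (det J = 5.0000).
Solving J·Δ = −F gives Δ = (2.5000, 4.0000).
Then the next iterate is (a, b)₁ = (1.0000, 3.0000).

(1.0000, 3.0000)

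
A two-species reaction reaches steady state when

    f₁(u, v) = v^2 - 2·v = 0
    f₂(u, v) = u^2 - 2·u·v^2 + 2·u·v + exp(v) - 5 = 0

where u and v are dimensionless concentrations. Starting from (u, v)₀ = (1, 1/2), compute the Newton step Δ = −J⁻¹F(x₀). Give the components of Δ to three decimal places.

At (1, 1/2): F = (-0.750, -1.85128).
Jacobian J = [[0, 2·v - 2], [2·u - 2·v^2 + 2·v, -4·u·v + 2·u + exp(v)]].
At the point, J = [[0.000, -1.000], [2.500, 1.64872]] (det J = 2.500).
Solving J·Δ = −F gives Δ = (1.235, -0.750).

(1.235, -0.750)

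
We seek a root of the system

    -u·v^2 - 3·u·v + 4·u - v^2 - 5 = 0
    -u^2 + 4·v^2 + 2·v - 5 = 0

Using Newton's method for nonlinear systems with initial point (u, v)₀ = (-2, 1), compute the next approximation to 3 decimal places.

(-3.125, 1.750)

At (-2, 1): F = (-6.000, -3.000).
Jacobian J = [[-v^2 - 3·v + 4, -2·u·v - 3·u - 2·v], [-2·u, 8·v + 2]].
At the point, J = [[0.000, 8.000], [4.000, 10.000]] (det J = -32.000).
Solving J·Δ = −F gives Δ = (-1.125, 0.750).
Then the next iterate is (u, v)₁ = (-3.125, 1.750).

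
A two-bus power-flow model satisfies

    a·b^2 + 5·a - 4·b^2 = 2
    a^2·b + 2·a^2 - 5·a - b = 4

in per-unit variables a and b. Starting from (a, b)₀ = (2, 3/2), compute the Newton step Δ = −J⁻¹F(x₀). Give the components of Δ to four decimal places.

(-0.0198, 0.5594)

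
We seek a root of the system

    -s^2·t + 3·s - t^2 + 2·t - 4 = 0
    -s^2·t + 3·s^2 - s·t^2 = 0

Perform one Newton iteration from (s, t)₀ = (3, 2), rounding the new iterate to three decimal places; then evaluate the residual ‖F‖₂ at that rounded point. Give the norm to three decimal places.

4.264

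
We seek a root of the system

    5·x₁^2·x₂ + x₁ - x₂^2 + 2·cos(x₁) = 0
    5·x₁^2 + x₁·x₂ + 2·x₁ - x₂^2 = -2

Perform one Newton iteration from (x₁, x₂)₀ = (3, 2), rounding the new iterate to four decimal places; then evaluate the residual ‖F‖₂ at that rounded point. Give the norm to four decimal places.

22.2999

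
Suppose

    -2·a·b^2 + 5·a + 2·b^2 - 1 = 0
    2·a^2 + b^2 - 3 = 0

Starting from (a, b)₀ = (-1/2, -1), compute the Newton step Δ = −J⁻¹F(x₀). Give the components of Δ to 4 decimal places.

(-0.4444, -0.3056)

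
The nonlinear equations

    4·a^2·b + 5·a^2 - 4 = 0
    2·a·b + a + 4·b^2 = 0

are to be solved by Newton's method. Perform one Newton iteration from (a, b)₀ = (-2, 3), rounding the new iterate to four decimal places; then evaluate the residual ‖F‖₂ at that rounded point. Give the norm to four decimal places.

18.7471

At (-2, 3): F = (64.0000, 22.0000).
Jacobian J = [[8·a·b + 10·a, 4·a^2], [2·b + 1, 2·a + 8·b]].
At the point, J = [[-68.0000, 16.0000], [7.0000, 20.0000]] (det J = -1472.0000).
Solving J·Δ = −F gives Δ = (0.6304, -1.3207).
Then the next iterate is (a, b)₁ = (-1.3696, 1.6793).
Re-evaluating at (-1.3696, 1.6793): F = (17.979173, 5.310655), so ‖F‖₂ = 18.7471.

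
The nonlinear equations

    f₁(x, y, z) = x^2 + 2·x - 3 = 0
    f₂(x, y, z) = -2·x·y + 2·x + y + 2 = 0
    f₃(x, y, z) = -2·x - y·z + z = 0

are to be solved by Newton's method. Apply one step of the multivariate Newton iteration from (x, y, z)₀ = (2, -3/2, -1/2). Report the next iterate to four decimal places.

(1.1667, 0.6111, 0.5111)

At (2, -3/2, -1/2): F = (5.0000, 10.5000, -5.2500).
Jacobian J = [[2·x + 2, 0, 0], [-2·y + 2, -2·x + 1, 0], [-2, -z, -y + 1]].
At the point, J = [[6.0000, 0.0000, 0.0000], [5.0000, -3.0000, 0.0000], [-2.0000, 0.5000, 2.5000]] (det J = -45.0000).
Solving J·Δ = −F gives Δ = (-0.8333, 2.1111, 1.0111).
Then the next iterate is (x, y, z)₁ = (1.1667, 0.6111, 0.5111).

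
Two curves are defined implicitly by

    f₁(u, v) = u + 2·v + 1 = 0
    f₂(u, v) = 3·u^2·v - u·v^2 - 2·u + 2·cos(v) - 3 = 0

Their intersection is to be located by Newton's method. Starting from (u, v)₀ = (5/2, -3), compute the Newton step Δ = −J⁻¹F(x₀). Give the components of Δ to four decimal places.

(-0.6326, 1.5663)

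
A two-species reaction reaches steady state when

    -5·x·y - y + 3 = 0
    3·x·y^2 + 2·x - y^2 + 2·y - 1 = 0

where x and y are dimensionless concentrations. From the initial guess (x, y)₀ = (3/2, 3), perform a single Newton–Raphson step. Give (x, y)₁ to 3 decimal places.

(-0.345, 3.609)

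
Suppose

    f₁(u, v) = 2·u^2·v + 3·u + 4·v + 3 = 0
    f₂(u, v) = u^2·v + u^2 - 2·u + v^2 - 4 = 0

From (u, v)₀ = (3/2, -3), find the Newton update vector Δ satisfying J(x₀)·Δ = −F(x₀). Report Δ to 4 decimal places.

(-0.7143, 0.8571)

At (3/2, -3): F = (-18.0000, -2.5000).
Jacobian J = [[4·u·v + 3, 2·u^2 + 4], [2·u·v + 2·u - 2, u^2 + 2·v]].
At the point, J = [[-15.0000, 8.5000], [-8.0000, -3.7500]] (det J = 124.2500).
Solving J·Δ = −F gives Δ = (-0.7143, 0.8571).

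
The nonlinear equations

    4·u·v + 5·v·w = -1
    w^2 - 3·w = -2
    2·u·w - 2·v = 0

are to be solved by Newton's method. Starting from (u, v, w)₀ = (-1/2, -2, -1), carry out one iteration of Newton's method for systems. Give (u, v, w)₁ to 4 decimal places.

(-10.8000, 10.2000, 0.2000)

At (-1/2, -2, -1): F = (15.0000, 6.0000, 5.0000).
Jacobian J = [[4·v, 4·u + 5·w, 5·v], [0, 0, 2·w - 3], [2·w, -2, 2·u]].
At the point, J = [[-8.0000, -7.0000, -10.0000], [0.0000, 0.0000, -5.0000], [-2.0000, -2.0000, -1.0000]] (det J = 10.0000).
Solving J·Δ = −F gives Δ = (-10.3000, 12.2000, 1.2000).
Then the next iterate is (u, v, w)₁ = (-10.8000, 10.2000, 0.2000).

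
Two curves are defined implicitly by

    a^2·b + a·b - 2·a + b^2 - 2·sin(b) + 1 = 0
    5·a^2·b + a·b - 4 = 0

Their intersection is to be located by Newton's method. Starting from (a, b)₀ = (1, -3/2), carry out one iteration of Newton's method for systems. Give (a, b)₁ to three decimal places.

At (1, -3/2): F = (0.24499, -13.000).
Jacobian J = [[2·a·b + b - 2, a^2 + a + 2·b - 2·cos(b)], [10·a·b + b, 5·a^2 + a]].
At the point, J = [[-6.500, -1.14147], [-16.500, 6.000]] (det J = -57.83433).
Solving J·Δ = −F gives Δ = (-0.231, 1.531).
Then the next iterate is (a, b)₁ = (0.769, 0.031).

(0.769, 0.031)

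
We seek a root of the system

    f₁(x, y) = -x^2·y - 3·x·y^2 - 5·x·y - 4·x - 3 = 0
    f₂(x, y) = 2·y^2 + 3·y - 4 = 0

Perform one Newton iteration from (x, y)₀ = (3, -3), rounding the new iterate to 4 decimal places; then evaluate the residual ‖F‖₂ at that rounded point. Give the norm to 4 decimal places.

40.9569

At (3, -3): F = (-24.0000, 5.0000).
Jacobian J = [[-2·x·y - 3·y^2 - 5·y - 4, -x^2 - 6·x·y - 5·x], [0, 4·y + 3]].
At the point, J = [[2.0000, 30.0000], [0.0000, -9.0000]] (det J = -18.0000).
Solving J·Δ = −F gives Δ = (3.6667, 0.5556).
Then the next iterate is (x, y)₁ = (6.6667, -2.4444).
Re-evaluating at (6.6667, -2.4444): F = (40.952269, 0.616983), so ‖F‖₂ = 40.9569.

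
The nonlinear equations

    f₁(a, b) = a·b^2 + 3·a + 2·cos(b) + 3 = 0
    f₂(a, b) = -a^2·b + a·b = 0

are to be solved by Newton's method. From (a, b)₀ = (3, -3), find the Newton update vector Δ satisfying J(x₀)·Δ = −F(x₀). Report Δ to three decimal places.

(-0.500, 1.751)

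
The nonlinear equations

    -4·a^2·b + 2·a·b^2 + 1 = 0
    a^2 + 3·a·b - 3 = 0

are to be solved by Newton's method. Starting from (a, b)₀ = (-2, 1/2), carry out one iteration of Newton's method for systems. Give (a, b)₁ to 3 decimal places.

(-1.921, 0.134)

At (-2, 1/2): F = (-8.000, -2.000).
Jacobian J = [[-8·a·b + 2·b^2, -4·a^2 + 4·a·b], [2·a + 3·b, 3·a]].
At the point, J = [[8.500, -20.000], [-2.500, -6.000]] (det J = -101.000).
Solving J·Δ = −F gives Δ = (0.079, -0.366).
Then the next iterate is (a, b)₁ = (-1.921, 0.134).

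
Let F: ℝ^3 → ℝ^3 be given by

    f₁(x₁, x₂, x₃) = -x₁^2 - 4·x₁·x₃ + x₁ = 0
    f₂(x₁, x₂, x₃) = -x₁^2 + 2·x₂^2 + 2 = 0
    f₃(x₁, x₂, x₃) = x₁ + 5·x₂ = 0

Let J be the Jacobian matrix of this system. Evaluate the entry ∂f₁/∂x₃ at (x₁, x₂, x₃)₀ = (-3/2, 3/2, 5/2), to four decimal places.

∂f₁/∂x₃ = -4·x₁.
At (-3/2, 3/2, 5/2) this is 6.0000.

6.0000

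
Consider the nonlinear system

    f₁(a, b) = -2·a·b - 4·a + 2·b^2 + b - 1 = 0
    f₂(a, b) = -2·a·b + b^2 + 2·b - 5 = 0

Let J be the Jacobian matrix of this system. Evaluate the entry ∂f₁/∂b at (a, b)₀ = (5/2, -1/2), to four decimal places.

∂f₁/∂b = -2·a + 4·b + 1.
At (5/2, -1/2) this is -6.0000.

-6.0000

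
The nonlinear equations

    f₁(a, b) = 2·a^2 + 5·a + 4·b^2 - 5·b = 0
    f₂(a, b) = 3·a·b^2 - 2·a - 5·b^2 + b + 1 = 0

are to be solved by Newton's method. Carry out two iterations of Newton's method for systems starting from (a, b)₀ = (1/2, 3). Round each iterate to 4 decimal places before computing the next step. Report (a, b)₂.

(0.5973, 0.9140)

At (1/2, 3): F = (24.0000, -28.5000).
Jacobian J = [[4·a + 5, 8·b - 5], [3·b^2 - 2, 6·a·b - 10·b + 1]].
At the point, J = [[7.0000, 19.0000], [25.0000, -20.0000]] (det J = -615.0000).
Solving J·Δ = −F gives Δ = (0.1000, -1.3000).
Then the next iterate is (a, b)₁ = (0.6000, 1.7000).
Round to (0.6000, 1.7000) and repeat: F = (6.7800, -7.7480), J = [[7.4000, 8.6000], [6.6700, -9.8800]].
Δ = (-0.0027, -0.7860), so (a, b)₂ = (0.5973, 0.9140).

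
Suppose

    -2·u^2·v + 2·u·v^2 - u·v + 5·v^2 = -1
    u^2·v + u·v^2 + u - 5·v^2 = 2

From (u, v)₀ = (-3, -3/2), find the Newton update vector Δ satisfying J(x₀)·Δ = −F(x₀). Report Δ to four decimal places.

At (-3, -3/2): F = (21.2500, -36.5000).
Jacobian J = [[-4·u·v + 2·v^2 - v, -2·u^2 + 4·u·v - u + 10·v], [2·u·v + v^2 + 1, u^2 + 2·u·v - 10·v]].
At the point, J = [[-12.0000, -12.0000], [12.2500, 33.0000]] (det J = -249.0000).
Solving J·Δ = −F gives Δ = (1.0572, 0.7136).

(1.0572, 0.7136)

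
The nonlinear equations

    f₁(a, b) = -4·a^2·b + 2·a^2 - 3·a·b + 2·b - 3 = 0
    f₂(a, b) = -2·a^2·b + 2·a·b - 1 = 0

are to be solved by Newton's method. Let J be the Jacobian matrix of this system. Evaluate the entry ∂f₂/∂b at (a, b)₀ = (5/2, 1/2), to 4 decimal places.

-7.5000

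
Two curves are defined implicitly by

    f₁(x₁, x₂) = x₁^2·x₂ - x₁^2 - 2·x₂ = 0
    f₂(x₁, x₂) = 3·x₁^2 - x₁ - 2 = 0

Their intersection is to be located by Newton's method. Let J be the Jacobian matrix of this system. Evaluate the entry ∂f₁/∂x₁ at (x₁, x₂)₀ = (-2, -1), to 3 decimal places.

8.000

∂f₁/∂x₁ = 2·x₁·x₂ - 2·x₁.
At (-2, -1) this is 8.000.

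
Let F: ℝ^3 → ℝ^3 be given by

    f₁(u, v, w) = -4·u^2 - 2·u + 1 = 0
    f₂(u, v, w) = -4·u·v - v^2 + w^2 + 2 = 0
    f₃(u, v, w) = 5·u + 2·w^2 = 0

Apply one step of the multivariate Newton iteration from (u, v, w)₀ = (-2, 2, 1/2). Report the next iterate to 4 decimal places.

(-1.2143, -0.6875, 3.2857)

At (-2, 2, 1/2): F = (-11.0000, 14.2500, -9.5000).
Jacobian J = [[-8·u - 2, 0, 0], [-4·v, -4·u - 2·v, 2·w], [5, 0, 4·w]].
At the point, J = [[14.0000, 0.0000, 0.0000], [-8.0000, 4.0000, 1.0000], [5.0000, 0.0000, 2.0000]] (det J = 112.0000).
Solving J·Δ = −F gives Δ = (0.7857, -2.6875, 2.7857).
Then the next iterate is (u, v, w)₁ = (-1.2143, -0.6875, 3.2857).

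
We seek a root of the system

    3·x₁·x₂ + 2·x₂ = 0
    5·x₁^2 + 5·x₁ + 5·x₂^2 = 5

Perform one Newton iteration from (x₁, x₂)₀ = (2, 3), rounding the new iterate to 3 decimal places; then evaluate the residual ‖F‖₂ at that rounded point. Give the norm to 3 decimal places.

27.188

At (2, 3): F = (24.000, 70.000).
Jacobian J = [[3·x₂, 3·x₁ + 2], [10·x₁ + 5, 10·x₂]].
At the point, J = [[9.000, 8.000], [25.000, 30.000]] (det J = 70.000).
Solving J·Δ = −F gives Δ = (-2.286, -0.429).
Then the next iterate is (x₁, x₂)₁ = (-0.286, 2.571).
Re-evaluating at (-0.286, 2.571): F = (2.93608, 27.02919), so ‖F‖₂ = 27.188.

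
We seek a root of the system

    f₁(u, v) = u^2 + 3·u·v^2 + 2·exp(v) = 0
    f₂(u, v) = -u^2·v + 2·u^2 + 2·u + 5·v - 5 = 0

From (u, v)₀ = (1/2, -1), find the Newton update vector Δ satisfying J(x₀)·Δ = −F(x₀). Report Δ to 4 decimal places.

(0.2267, 1.4983)

At (1/2, -1): F = (2.485759, -8.2500).
Jacobian J = [[2·u + 3·v^2, 6·u·v + 2·exp(v)], [-2·u·v + 4·u + 2, -u^2 + 5]].
At the point, J = [[4.0000, -2.264241], [5.0000, 4.7500]] (det J = 30.321206).
Solving J·Δ = −F gives Δ = (0.2267, 1.4983).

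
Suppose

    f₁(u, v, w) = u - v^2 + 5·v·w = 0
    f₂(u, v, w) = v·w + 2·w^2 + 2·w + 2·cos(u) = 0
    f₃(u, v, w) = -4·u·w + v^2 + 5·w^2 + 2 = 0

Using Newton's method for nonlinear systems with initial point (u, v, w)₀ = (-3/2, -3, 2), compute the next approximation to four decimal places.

At (-3/2, -3, 2): F = (-40.5000, 6.141474, 43.0000).
Jacobian J = [[1, -2·v + 5·w, 5·v], [-2·sin(u), w, v + 4·w + 2], [-4·w, 2·v, -4·u + 10·w]].
At the point, J = [[1.0000, 16.0000, -15.0000], [1.994990, 2.0000, 7.0000], [-8.0000, -6.0000, 26.0000]] (det J = -1692.366731).
Solving J·Δ = −F gives Δ = (0.1754, 1.3021, -1.2994).
Then the next iterate is (u, v, w)₁ = (-1.3246, -1.6979, 0.7006).

(-1.3246, -1.6979, 0.7006)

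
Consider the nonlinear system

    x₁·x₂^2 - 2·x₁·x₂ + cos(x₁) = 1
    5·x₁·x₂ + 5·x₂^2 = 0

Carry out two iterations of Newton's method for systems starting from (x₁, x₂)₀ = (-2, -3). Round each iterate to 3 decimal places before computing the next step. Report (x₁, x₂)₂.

(-1.296, -0.487)

At (-2, -3): F = (-31.41615, 75.000).
Jacobian J = [[x₂^2 - 2·x₂ - sin(x₁), 2·x₁·x₂ - 2·x₁], [5·x₂, 5·x₁ + 10·x₂]].
At the point, J = [[15.90930, 16.000], [-15.000, -40.000]] (det J = -396.37190).
Solving J·Δ = −F gives Δ = (0.143, 1.821).
Then the next iterate is (x₁, x₂)₁ = (-1.857, -1.179).
Round to (-1.857, -1.179) and repeat: F = (-8.24242, 17.89722), J = [[4.70736, 8.09281], [-5.895, -21.075]].
Δ = (0.561, 0.692), so (x₁, x₂)₂ = (-1.296, -0.487).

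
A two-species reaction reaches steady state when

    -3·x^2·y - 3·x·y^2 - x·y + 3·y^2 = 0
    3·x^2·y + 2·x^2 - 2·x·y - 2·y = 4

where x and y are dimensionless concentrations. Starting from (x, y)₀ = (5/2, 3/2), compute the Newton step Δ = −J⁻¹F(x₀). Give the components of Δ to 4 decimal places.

(-0.6242, -0.6563)

At (5/2, 3/2): F = (-42.0000, 26.1250).
Jacobian J = [[-6·x·y - 3·y^2 - y, -3·x^2 - 6·x·y - x + 6·y], [6·x·y + 4·x - 2·y, 3·x^2 - 2·x - 2]].
At the point, J = [[-30.7500, -34.7500], [29.5000, 11.7500]] (det J = 663.8125).
Solving J·Δ = −F gives Δ = (-0.6242, -0.6563).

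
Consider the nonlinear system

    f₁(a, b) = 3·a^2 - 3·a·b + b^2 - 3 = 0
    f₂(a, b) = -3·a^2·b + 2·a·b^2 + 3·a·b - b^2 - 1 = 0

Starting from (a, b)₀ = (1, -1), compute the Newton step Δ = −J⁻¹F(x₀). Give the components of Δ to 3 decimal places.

(1.143, 2.857)

At (1, -1): F = (4.000, 0.000).
Jacobian J = [[6·a - 3·b, -3·a + 2·b], [-6·a·b + 2·b^2 + 3·b, -3·a^2 + 4·a·b + 3·a - 2·b]].
At the point, J = [[9.000, -5.000], [5.000, -2.000]] (det J = 7.000).
Solving J·Δ = −F gives Δ = (1.143, 2.857).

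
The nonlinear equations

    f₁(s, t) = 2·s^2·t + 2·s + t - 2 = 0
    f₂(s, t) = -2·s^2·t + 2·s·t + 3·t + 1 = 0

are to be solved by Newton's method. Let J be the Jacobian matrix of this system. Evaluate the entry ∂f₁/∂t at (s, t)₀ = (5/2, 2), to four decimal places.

∂f₁/∂t = 2·s^2 + 1.
At (5/2, 2) this is 13.5000.

13.5000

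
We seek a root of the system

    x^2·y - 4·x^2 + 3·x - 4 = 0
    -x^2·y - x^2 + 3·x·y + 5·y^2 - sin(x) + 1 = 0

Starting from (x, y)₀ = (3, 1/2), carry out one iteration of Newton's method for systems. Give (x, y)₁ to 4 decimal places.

(0.7561, -1.0433)

At (3, 1/2): F = (-26.5000, -6.891120).
Jacobian J = [[2·x·y - 8·x + 3, x^2], [-2·x·y - 2·x + 3·y - cos(x), -x^2 + 3·x + 10·y]].
At the point, J = [[-18.0000, 9.0000], [-6.510008, 5.0000]] (det J = -31.409932).
Solving J·Δ = −F gives Δ = (-2.2439, -1.5433).
Then the next iterate is (x, y)₁ = (0.7561, -1.0433).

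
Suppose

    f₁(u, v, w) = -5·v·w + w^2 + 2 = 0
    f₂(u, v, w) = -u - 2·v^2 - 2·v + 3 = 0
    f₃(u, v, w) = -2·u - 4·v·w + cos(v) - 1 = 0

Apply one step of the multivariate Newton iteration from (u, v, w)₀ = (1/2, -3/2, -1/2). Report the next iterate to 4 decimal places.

At (1/2, -3/2, -1/2): F = (-1.5000, 1.0000, -4.929263).
Jacobian J = [[0, -5·w, -5·v + 2·w], [-1, -4·v - 2, 0], [-2, -4·w - sin(v), -4·v]].
At the point, J = [[0.0000, 2.5000, 6.5000], [-1.0000, 4.0000, 0.0000], [-2.0000, 2.997495, 6.0000]] (det J = 47.516283).
Solving J·Δ = −F gives Δ = (-2.0339, -0.7585, 0.5225).
Then the next iterate is (u, v, w)₁ = (-1.5339, -2.2585, 0.0225).

(-1.5339, -2.2585, 0.0225)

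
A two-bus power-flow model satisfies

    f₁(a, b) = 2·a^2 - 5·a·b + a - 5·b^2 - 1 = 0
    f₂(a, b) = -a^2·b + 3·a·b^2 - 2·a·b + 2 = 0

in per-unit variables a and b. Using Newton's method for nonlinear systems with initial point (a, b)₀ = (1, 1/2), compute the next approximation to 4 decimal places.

At (1, 1/2): F = (-1.7500, 1.2500).
Jacobian J = [[4·a - 5·b + 1, -5·a - 10·b], [-2·a·b + 3·b^2 - 2·b, -a^2 + 6·a·b - 2·a]].
At the point, J = [[2.5000, -10.0000], [-1.2500, 0.0000]] (det J = -12.5000).
Solving J·Δ = −F gives Δ = (1.0000, 0.0750).
Then the next iterate is (a, b)₁ = (2.0000, 0.5750).

(2.0000, 0.5750)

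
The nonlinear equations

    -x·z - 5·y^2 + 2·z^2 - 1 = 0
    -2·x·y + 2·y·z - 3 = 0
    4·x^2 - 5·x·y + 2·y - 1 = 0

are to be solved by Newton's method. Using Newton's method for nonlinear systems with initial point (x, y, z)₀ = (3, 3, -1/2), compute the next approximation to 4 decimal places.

(1.1925, 1.4409, -0.1264)

At (3, 3, -1/2): F = (-44.0000, -24.0000, -4.0000).
Jacobian J = [[-z, -10·y, -x + 4·z], [-2·y, -2·x + 2·z, 2·y], [8·x - 5·y, -5·x + 2, 0]].
At the point, J = [[0.5000, -30.0000, -5.0000], [-6.0000, -7.0000, 6.0000], [9.0000, -13.0000, 0.0000]] (det J = -2286.0000).
Solving J·Δ = −F gives Δ = (-1.8075, -1.5591, 0.3736).
Then the next iterate is (x, y, z)₁ = (1.1925, 1.4409, -0.1264).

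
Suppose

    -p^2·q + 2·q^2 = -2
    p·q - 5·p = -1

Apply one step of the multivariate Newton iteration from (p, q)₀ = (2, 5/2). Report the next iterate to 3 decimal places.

(8.600, 12.750)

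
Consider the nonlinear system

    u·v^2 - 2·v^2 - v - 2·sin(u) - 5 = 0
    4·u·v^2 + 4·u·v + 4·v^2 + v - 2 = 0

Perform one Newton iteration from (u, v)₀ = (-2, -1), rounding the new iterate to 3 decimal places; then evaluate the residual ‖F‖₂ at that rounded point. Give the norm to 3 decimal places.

At (-2, -1): F = (-6.18141, 1.000).
Jacobian J = [[v^2 - 2·cos(u), 2·u·v - 4·v - 1], [4·v^2 + 4·v, 8·u·v + 4·u + 8·v + 1]].
At the point, J = [[1.83229, 7.000], [0.000, 1.000]] (det J = 1.83229).
Solving J·Δ = −F gives Δ = (7.194, -1.000).
Then the next iterate is (u, v)₁ = (5.194, -2.000).
Re-evaluating at (5.194, -2.000): F = (11.54850, 53.552), so ‖F‖₂ = 54.783.

54.783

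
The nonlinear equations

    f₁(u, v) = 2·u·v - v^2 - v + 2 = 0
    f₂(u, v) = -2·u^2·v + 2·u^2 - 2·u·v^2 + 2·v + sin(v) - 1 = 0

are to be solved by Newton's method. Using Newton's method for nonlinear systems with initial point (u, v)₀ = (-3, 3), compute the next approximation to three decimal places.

(-1.795, 1.402)

At (-3, 3): F = (-28.000, 23.14112).
Jacobian J = [[2·v, 2·u - 2·v - 1], [-4·u·v + 4·u - 2·v^2, -2·u^2 - 4·u·v + cos(v) + 2]].
At the point, J = [[6.000, -13.000], [6.000, 19.01001]] (det J = 192.06005).
Solving J·Δ = −F gives Δ = (1.205, -1.598).
Then the next iterate is (u, v)₁ = (-1.795, 1.402).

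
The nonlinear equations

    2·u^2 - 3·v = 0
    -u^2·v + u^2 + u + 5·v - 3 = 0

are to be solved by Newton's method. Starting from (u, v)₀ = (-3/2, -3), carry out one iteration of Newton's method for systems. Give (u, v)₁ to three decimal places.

At (-3/2, -3): F = (13.500, -10.500).
Jacobian J = [[4·u, -3], [-2·u·v + 2·u + 1, -u^2 + 5]].
At the point, J = [[-6.000, -3.000], [-11.000, 2.750]] (det J = -49.500).
Solving J·Δ = −F gives Δ = (0.114, 4.273).
Then the next iterate is (u, v)₁ = (-1.386, 1.273).

(-1.386, 1.273)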